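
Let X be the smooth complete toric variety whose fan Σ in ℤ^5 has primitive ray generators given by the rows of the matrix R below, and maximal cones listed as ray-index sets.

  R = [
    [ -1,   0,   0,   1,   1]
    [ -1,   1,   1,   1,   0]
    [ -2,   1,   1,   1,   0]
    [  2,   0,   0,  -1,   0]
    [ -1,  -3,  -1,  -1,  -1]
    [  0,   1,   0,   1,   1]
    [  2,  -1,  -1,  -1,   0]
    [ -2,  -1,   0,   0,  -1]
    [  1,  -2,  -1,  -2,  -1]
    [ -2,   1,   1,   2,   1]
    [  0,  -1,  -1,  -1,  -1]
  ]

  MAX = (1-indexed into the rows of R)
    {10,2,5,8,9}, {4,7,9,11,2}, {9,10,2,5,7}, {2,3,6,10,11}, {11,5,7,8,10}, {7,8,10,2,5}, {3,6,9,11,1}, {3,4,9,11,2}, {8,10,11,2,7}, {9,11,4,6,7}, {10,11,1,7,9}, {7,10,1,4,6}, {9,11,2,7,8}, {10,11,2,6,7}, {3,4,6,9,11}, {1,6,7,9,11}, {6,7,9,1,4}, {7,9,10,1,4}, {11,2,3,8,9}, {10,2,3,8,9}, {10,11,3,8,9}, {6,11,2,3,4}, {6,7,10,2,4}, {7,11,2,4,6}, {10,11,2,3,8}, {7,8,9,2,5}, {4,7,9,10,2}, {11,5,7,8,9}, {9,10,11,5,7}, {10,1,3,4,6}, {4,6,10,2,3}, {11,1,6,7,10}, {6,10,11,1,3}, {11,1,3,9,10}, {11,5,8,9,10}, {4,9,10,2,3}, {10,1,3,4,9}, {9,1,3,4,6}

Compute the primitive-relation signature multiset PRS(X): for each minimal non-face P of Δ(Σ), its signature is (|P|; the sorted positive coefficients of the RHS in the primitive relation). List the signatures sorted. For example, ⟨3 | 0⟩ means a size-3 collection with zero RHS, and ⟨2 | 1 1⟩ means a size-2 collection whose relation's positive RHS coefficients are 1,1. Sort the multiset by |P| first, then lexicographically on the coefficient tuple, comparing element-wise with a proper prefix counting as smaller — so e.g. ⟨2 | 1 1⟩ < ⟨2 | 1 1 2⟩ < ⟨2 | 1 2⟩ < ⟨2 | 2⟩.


Δ(Σ) — 11 vertices, 16 min non-faces:

  • {3,7}:  v_{3} + v_{7} = 0 — sig = ⟨2 | 0⟩
  • {1,2}:  v_{1} + v_{2} = v_{10} — sig = ⟨2 | 1⟩
  • {4,8}:  v_{4} + v_{8} = v_{2} + v_{9} — sig = ⟨2 | 1 1⟩
  • {6,8}:  v_{6} + v_{8} = v_{10} + v_{11} — sig = ⟨2 | 1 1⟩
  • {3,5}:  v_{3} + v_{5} = v_{8} + v_{9} + v_{10} — sig = ⟨2 | 1 1 1⟩
  • {4,5}:  v_{4} + v_{5} = v_{2} + v_{7} + 2·v_{9} + v_{10} — sig = ⟨2 | 1 1 1 2⟩
  • {5,6}:  v_{5} + v_{6} = v_{7} + v_{9} + 2·v_{10} + v_{11} — sig = ⟨2 | 1 1 1 2⟩
  • {1,8}:  v_{1} + v_{8} = v_{9} + 2·v_{10} + v_{11} — sig = ⟨2 | 1 1 2⟩
  • {1,5}:  v_{1} + v_{5} = v_{7} + 2·v_{9} + 3·v_{10} + v_{11} — sig = ⟨2 | 1 1 2 3⟩
  • {2,6,9}:  v_{2} + v_{6} + v_{9} = 0 — sig = ⟨3 | 0⟩
  • {4,10,11}:  v_{4} + v_{10} + v_{11} = 0 — sig = ⟨3 | 0⟩
  • {6,9,10}:  v_{6} + v_{9} + v_{10} = v_{1} — sig = ⟨3 | 1⟩
  • {1,4,11}:  v_{1} + v_{4} + v_{11} = v_{6} + v_{9} — sig = ⟨3 | 1 1⟩
  • {2,5,11}:  v_{2} + v_{5} + v_{11} = v_{7} + 2·v_{8} — sig = ⟨3 | 1 2⟩
  • {2,9,10,11}:  v_{2} + v_{9} + v_{10} + v_{11} = v_{8} — sig = ⟨4 | 1⟩
  • {7,8,9,10}:  v_{7} + v_{8} + v_{9} + v_{10} = v_{5} — sig = ⟨4 | 1⟩

Signatures (|P|; sorted positive RHS coefficients), sorted:
[⟨2 | 0⟩, ⟨2 | 1⟩, ⟨2 | 1 1⟩, ⟨2 | 1 1⟩, ⟨2 | 1 1 1⟩, ⟨2 | 1 1 1 2⟩, ⟨2 | 1 1 1 2⟩, ⟨2 | 1 1 2⟩, ⟨2 | 1 1 2 3⟩, ⟨3 | 0⟩, ⟨3 | 0⟩, ⟨3 | 1⟩, ⟨3 | 1 1⟩, ⟨3 | 1 2⟩, ⟨4 | 1⟩, ⟨4 | 1⟩]


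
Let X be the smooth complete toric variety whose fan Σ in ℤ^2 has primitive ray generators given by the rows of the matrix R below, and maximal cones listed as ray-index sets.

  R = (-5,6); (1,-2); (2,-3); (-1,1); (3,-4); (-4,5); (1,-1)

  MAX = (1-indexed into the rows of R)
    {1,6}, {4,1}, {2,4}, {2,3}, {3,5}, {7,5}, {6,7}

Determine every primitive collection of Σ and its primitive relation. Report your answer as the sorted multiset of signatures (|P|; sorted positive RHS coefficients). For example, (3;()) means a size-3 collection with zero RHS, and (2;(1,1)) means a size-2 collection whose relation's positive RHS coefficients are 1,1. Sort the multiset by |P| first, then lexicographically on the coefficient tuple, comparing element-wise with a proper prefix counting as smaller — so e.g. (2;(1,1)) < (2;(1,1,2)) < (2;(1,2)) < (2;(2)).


Δ(Σ) — 7 vertices, 14 min non-faces:

  {4,7}:  v_{4} + v_{7} = 0  ⇒ sig = (2;())
  {1,7}:  v_{1} + v_{7} = v_{6}  ⇒ sig = (2;(1))
  {2,7}:  v_{2} + v_{7} = v_{3}  ⇒ sig = (2;(1))
  {3,4}:  v_{3} + v_{4} = v_{2}  ⇒ sig = (2;(1))
  {3,7}:  v_{3} + v_{7} = v_{5}  ⇒ sig = (2;(1))
  {4,5}:  v_{4} + v_{5} = v_{3}  ⇒ sig = (2;(1))
  {4,6}:  v_{4} + v_{6} = v_{1}  ⇒ sig = (2;(1))
  {5,6}:  v_{5} + v_{6} = v_{4}  ⇒ sig = (2;(1))
  {1,5}:  v_{1} + v_{5} = 2·v_{4}  ⇒ sig = (2;(2))
  {2,5}:  v_{2} + v_{5} = 2·v_{3}  ⇒ sig = (2;(2))
  {3,6}:  v_{3} + v_{6} = 2·v_{4}  ⇒ sig = (2;(2))
  {1,3}:  v_{1} + v_{3} = 3·v_{4}  ⇒ sig = (2;(3))
  {2,6}:  v_{2} + v_{6} = 3·v_{4}  ⇒ sig = (2;(3))
  {1,2}:  v_{1} + v_{2} = 4·v_{4}  ⇒ sig = (2;(4))

Signatures (|P|; sorted positive RHS coefficients), sorted:
[(2;()), (2;(1)), (2;(1)), (2;(1)), (2;(1)), (2;(1)), (2;(1)), (2;(1)), (2;(2)), (2;(2)), (2;(2)), (2;(3)), (2;(3)), (2;(4))]


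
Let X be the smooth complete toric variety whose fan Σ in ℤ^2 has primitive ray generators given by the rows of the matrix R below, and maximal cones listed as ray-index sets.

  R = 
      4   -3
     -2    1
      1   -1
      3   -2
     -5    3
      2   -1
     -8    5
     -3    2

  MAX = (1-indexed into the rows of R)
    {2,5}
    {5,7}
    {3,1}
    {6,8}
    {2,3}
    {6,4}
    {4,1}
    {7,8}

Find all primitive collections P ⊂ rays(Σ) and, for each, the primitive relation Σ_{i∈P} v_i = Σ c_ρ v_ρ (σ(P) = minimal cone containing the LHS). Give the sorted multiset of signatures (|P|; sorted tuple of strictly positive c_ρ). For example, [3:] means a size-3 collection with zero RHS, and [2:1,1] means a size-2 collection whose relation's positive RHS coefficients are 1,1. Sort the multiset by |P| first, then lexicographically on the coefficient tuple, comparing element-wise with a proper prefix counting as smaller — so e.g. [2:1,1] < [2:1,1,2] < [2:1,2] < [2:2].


Minimal non-faces — 20 found among 8 rays, 8 max cones:

  P={2,6}:  v_{2} + v_{6} = 0 ; sig = [2:]
  P={4,8}:  v_{4} + v_{8} = 0 ; sig = [2:]
  P={1,8}:  v_{1} + v_{8} = v_{3} ; sig = [2:1]
  P={2,4}:  v_{2} + v_{4} = v_{3} ; sig = [2:1]
  P={2,8}:  v_{2} + v_{8} = v_{5} ; sig = [2:1]
  P={3,4}:  v_{3} + v_{4} = v_{1} ; sig = [2:1]
  P={3,6}:  v_{3} + v_{6} = v_{4} ; sig = [2:1]
  P={3,8}:  v_{3} + v_{8} = v_{2} ; sig = [2:1]
  P={4,5}:  v_{4} + v_{5} = v_{2} ; sig = [2:1]
  P={4,7}:  v_{4} + v_{7} = v_{5} ; sig = [2:1]
  P={5,6}:  v_{5} + v_{6} = v_{8} ; sig = [2:1]
  P={5,8}:  v_{5} + v_{8} = v_{7} ; sig = [2:1]
  P={1,5}:  v_{1} + v_{5} = v_{2} + v_{3} ; sig = [2:1,1]
  P={3,7}:  v_{3} + v_{7} = v_{2} + v_{5} ; sig = [2:1,1]
  P={1,2}:  v_{1} + v_{2} = 2·v_{3} ; sig = [2:2]
  P={1,6}:  v_{1} + v_{6} = 2·v_{4} ; sig = [2:2]
  P={1,7}:  v_{1} + v_{7} = 2·v_{2} ; sig = [2:2]
  P={2,7}:  v_{2} + v_{7} = 2·v_{5} ; sig = [2:2]
  P={3,5}:  v_{3} + v_{5} = 2·v_{2} ; sig = [2:2]
  P={6,7}:  v_{6} + v_{7} = 2·v_{8} ; sig = [2:2]

so the primitive-relation signature multiset is
[[2:], [2:], [2:1], [2:1], [2:1], [2:1], [2:1], [2:1], [2:1], [2:1], [2:1], [2:1], [2:1,1], [2:1,1], [2:2], [2:2], [2:2], [2:2], [2:2], [2:2]]


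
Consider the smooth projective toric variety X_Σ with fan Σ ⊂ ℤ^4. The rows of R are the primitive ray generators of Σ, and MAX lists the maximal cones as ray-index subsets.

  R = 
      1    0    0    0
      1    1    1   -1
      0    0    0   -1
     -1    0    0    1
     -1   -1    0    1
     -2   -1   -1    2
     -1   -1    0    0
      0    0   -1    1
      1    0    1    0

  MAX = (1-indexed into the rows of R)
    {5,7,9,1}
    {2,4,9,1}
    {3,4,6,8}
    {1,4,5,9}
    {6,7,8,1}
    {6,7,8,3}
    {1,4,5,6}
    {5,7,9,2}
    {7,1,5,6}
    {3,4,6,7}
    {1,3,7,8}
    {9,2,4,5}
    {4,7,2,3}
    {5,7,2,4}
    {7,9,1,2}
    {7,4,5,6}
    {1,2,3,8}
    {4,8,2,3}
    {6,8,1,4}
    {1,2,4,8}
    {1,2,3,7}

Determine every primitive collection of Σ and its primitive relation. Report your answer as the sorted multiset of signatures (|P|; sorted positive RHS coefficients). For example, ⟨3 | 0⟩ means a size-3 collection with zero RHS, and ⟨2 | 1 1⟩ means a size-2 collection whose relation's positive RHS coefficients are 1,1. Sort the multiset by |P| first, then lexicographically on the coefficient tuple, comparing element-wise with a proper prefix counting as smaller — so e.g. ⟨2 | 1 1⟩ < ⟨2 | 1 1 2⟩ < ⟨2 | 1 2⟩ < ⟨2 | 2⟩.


|primitive collections| = 13. Relations:

  • {2,6}:  v_{2} + v_{6} = v_{4}  ⇒ sig = ⟨2 | 1⟩
  • {3,5}:  v_{3} + v_{5} = v_{7}  ⇒ sig = ⟨2 | 1⟩
  • {5,8}:  v_{5} + v_{8} = v_{1} + v_{6}  ⇒ sig = ⟨2 | 1 1⟩
  • {3,9}:  v_{3} + v_{9} = v_{1} + v_{2} + v_{7}  ⇒ sig = ⟨2 | 1 1 1⟩
  • {6,9}:  v_{6} + v_{9} = v_{1} + v_{4} + v_{5}  ⇒ sig = ⟨2 | 1 1 1⟩
  • {8,9}:  v_{8} + v_{9} = 2·v_{1} + v_{4}  ⇒ sig = ⟨2 | 1 2⟩
  • {1,3,4}:  v_{1} + v_{3} + v_{4} = 0  ⇒ sig = ⟨3 | 0⟩
  • {2,7,8}:  v_{2} + v_{7} + v_{8} = 0  ⇒ sig = ⟨3 | 0⟩
  • {1,2,5}:  v_{1} + v_{2} + v_{5} = v_{9}  ⇒ sig = ⟨3 | 1⟩
  • {1,4,7}:  v_{1} + v_{4} + v_{7} = v_{5}  ⇒ sig = ⟨3 | 1⟩
  • {4,7,8}:  v_{4} + v_{7} + v_{8} = v_{6}  ⇒ sig = ⟨3 | 1⟩
  • {1,3,6}:  v_{1} + v_{3} + v_{6} = v_{7} + v_{8}  ⇒ sig = ⟨3 | 1 1⟩
  • {4,7,9}:  v_{4} + v_{7} + v_{9} = v_{2} + 2·v_{5}  ⇒ sig = ⟨3 | 1 2⟩

Signatures (|P|; sorted positive RHS coefficients), sorted:
    |P|=2: 6 collections, coeffs (1), (1), (1,1), (1,1,1), (1,1,1), (1,2)
    |P|=3: 7 collections, coeffs (), (), (1), (1), (1), (1,1), (1,2)


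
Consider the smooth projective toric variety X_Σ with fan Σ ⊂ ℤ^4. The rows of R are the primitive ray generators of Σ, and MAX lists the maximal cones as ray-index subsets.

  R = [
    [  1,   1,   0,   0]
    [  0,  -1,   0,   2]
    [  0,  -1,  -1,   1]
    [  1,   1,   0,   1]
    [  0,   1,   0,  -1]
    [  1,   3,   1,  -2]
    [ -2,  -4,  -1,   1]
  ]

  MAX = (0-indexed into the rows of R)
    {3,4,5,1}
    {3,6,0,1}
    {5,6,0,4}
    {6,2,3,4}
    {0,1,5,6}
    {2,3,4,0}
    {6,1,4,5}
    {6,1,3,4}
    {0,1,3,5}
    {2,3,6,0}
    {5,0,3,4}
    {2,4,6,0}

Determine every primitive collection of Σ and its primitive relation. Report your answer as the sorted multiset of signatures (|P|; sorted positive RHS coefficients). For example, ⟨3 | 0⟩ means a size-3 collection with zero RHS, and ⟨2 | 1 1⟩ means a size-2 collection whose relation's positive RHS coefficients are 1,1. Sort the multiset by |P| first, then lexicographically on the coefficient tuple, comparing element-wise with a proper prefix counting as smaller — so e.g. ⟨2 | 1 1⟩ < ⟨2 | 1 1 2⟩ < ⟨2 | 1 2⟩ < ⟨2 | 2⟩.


Primitive collections (5):

  {2,5}:  v_{2} + v_{5} = v_{0} + v_{4}  ⇒ sig = ⟨2 | 1 1⟩
  {1,2}:  v_{1} + v_{2} = 2·v_{3} + v_{6}  ⇒ sig = ⟨2 | 1 2⟩
  {3,5,6}:  v_{3} + v_{5} + v_{6} = 0  ⇒ sig = ⟨3 | 0⟩
  {0,1,4}:  v_{0} + v_{1} + v_{4} = v_{3}  ⇒ sig = ⟨3 | 1⟩
  {0,3,4,6}:  v_{0} + v_{3} + v_{4} + v_{6} = v_{2}  ⇒ sig = ⟨4 | 1⟩

Signatures (|P|; sorted positive RHS coefficients), sorted:
    |P|=2: 2 collections, coeffs (1,1), (1,2)
    |P|=3: 2 collections, coeffs (), (1)
    |P|=4: 1 collection, coeffs (1)


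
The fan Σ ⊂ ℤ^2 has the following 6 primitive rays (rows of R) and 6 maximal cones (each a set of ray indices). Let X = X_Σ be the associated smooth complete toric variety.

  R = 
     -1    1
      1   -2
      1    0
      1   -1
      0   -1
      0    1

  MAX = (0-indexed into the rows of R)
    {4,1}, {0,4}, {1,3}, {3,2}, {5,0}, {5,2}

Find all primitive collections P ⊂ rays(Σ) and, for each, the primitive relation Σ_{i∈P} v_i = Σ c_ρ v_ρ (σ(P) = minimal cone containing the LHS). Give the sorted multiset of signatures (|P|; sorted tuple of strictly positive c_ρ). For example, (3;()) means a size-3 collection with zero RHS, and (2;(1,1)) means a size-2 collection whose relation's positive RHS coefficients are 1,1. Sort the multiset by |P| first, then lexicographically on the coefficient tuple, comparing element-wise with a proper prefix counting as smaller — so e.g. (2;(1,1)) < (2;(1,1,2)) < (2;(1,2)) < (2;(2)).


Σ has 9 primitive collections:

  • {0,3}:  v_{0} + v_{3} = 0  so sig = (2;())
  • {4,5}:  v_{4} + v_{5} = 0  so sig = (2;())
  • {0,1}:  v_{0} + v_{1} = v_{4}  so sig = (2;(1))
  • {0,2}:  v_{0} + v_{2} = v_{5}  so sig = (2;(1))
  • {1,5}:  v_{1} + v_{5} = v_{3}  so sig = (2;(1))
  • {2,4}:  v_{2} + v_{4} = v_{3}  so sig = (2;(1))
  • {3,4}:  v_{3} + v_{4} = v_{1}  so sig = (2;(1))
  • {3,5}:  v_{3} + v_{5} = v_{2}  so sig = (2;(1))
  • {1,2}:  v_{1} + v_{2} = 2·v_{3}  so sig = (2;(2))

Signatures (|P|; sorted positive RHS coefficients), sorted:
[(2;()), (2;()), (2;(1)), (2;(1)), (2;(1)), (2;(1)), (2;(1)), (2;(1)), (2;(2))]


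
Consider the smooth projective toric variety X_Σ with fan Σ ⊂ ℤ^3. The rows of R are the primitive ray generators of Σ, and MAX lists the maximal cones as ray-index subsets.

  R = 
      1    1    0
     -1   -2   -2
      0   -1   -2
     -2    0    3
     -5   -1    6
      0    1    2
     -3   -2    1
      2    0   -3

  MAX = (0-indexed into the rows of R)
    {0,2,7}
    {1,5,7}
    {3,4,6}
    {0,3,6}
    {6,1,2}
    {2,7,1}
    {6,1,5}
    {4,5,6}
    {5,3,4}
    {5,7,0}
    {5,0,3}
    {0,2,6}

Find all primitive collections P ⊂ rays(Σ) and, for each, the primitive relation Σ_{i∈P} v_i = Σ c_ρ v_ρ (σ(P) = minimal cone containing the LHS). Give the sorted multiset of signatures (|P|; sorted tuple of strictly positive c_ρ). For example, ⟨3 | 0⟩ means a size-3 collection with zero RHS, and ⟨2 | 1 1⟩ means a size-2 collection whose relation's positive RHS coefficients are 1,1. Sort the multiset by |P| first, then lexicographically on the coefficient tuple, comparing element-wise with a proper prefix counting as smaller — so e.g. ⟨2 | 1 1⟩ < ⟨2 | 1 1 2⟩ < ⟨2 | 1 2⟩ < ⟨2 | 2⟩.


12 collections generate NE(X_Σ); each relation:

  P={2,5}:  v_{2} + v_{5} = 0  ⇒ sig = ⟨2 | 0⟩
  P={3,7}:  v_{3} + v_{7} = 0  ⇒ sig = ⟨2 | 0⟩
  P={0,1}:  v_{0} + v_{1} = v_{2}  ⇒ sig = ⟨2 | 1⟩
  P={1,3}:  v_{1} + v_{3} = v_{6}  ⇒ sig = ⟨2 | 1⟩
  P={6,7}:  v_{6} + v_{7} = v_{1}  ⇒ sig = ⟨2 | 1⟩
  P={2,3}:  v_{2} + v_{3} = v_{0} + v_{6}  ⇒ sig = ⟨2 | 1 1⟩
  P={2,4}:  v_{2} + v_{4} = v_{3} + v_{6}  ⇒ sig = ⟨2 | 1 1⟩
  P={4,7}:  v_{4} + v_{7} = v_{5} + v_{6}  ⇒ sig = ⟨2 | 1 1⟩
  P={1,4}:  v_{1} + v_{4} = v_{5} + 2·v_{6}  ⇒ sig = ⟨2 | 1 2⟩
  P={0,4}:  v_{0} + v_{4} = 2·v_{3}  ⇒ sig = ⟨2 | 2⟩
  P={0,5,6}:  v_{0} + v_{5} + v_{6} = v_{3}  ⇒ sig = ⟨3 | 1⟩
  P={3,5,6}:  v_{3} + v_{5} + v_{6} = v_{4}  ⇒ sig = ⟨3 | 1⟩

Hence PRS(X_Σ) =
    |P|=2: 10 collections, coeffs (), (), (1), (1), (1), (1,1), (1,1), (1,1), (1,2), (2)
    |P|=3: 2 collections, coeffs (1), (1)


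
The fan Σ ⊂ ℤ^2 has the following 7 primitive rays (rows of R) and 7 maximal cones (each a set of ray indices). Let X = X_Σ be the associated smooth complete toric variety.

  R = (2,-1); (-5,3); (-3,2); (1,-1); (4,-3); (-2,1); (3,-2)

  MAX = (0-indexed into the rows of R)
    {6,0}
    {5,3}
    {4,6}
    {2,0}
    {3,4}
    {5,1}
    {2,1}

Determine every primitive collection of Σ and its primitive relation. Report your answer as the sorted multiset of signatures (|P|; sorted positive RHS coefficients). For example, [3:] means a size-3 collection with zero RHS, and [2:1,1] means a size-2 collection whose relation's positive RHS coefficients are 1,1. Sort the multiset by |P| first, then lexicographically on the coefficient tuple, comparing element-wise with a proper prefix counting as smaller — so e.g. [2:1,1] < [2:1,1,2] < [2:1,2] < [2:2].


Primitive collections (14):

  • {0,5}:  v_{0} + v_{5} = 0  so sig = [2:]
  • {2,6}:  v_{2} + v_{6} = 0  so sig = [2:]
  • {0,1}:  v_{0} + v_{1} = v_{2}  so sig = [2:1]
  • {0,3}:  v_{0} + v_{3} = v_{6}  so sig = [2:1]
  • {1,6}:  v_{1} + v_{6} = v_{5}  so sig = [2:1]
  • {2,3}:  v_{2} + v_{3} = v_{5}  so sig = [2:1]
  • {2,4}:  v_{2} + v_{4} = v_{3}  so sig = [2:1]
  • {2,5}:  v_{2} + v_{5} = v_{1}  so sig = [2:1]
  • {3,6}:  v_{3} + v_{6} = v_{4}  so sig = [2:1]
  • {5,6}:  v_{5} + v_{6} = v_{3}  so sig = [2:1]
  • {1,4}:  v_{1} + v_{4} = v_{3} + v_{5}  so sig = [2:1,1]
  • {0,4}:  v_{0} + v_{4} = 2·v_{6}  so sig = [2:2]
  • {1,3}:  v_{1} + v_{3} = 2·v_{5}  so sig = [2:2]
  • {4,5}:  v_{4} + v_{5} = 2·v_{3}  so sig = [2:2]

Signatures (|P|; sorted positive RHS coefficients), sorted:
{ [2:] ×2,  [2:1] ×8,  [2:1,1],  [2:2] ×3 }


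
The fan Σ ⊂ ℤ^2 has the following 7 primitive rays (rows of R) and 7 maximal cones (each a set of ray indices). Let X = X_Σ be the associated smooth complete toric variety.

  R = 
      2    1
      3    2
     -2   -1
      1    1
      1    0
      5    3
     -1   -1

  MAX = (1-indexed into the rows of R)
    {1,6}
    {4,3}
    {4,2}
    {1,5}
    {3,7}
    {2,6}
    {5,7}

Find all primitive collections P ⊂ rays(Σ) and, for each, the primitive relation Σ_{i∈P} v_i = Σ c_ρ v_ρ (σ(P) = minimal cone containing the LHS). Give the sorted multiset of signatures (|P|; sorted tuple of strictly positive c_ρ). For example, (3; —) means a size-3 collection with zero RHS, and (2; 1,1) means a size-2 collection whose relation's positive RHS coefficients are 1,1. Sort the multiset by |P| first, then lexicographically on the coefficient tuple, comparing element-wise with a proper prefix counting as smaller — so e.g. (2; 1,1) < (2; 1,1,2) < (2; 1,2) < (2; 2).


Primitive collections (14):

  P = {1,3}:  v_{1} + v_{3} = 0  →  sig = (2; —)
  P = {4,7}:  v_{4} + v_{7} = 0  →  sig = (2; —)
  P = {1,2}:  v_{1} + v_{2} = v_{6}  →  sig = (2; 1)
  P = {1,4}:  v_{1} + v_{4} = v_{2}  →  sig = (2; 1)
  P = {1,7}:  v_{1} + v_{7} = v_{5}  →  sig = (2; 1)
  P = {2,3}:  v_{2} + v_{3} = v_{4}  →  sig = (2; 1)
  P = {2,7}:  v_{2} + v_{7} = v_{1}  →  sig = (2; 1)
  P = {3,5}:  v_{3} + v_{5} = v_{7}  →  sig = (2; 1)
  P = {3,6}:  v_{3} + v_{6} = v_{2}  →  sig = (2; 1)
  P = {4,5}:  v_{4} + v_{5} = v_{1}  →  sig = (2; 1)
  P = {2,5}:  v_{2} + v_{5} = 2·v_{1}  →  sig = (2; 2)
  P = {4,6}:  v_{4} + v_{6} = 2·v_{2}  →  sig = (2; 2)
  P = {6,7}:  v_{6} + v_{7} = 2·v_{1}  →  sig = (2; 2)
  P = {5,6}:  v_{5} + v_{6} = 3·v_{1}  →  sig = (2; 3)

Signatures (|P|; sorted positive RHS coefficients), sorted:
{ (2; —) ×2,  (2; 1) ×8,  (2; 2) ×3,  (2; 3) }


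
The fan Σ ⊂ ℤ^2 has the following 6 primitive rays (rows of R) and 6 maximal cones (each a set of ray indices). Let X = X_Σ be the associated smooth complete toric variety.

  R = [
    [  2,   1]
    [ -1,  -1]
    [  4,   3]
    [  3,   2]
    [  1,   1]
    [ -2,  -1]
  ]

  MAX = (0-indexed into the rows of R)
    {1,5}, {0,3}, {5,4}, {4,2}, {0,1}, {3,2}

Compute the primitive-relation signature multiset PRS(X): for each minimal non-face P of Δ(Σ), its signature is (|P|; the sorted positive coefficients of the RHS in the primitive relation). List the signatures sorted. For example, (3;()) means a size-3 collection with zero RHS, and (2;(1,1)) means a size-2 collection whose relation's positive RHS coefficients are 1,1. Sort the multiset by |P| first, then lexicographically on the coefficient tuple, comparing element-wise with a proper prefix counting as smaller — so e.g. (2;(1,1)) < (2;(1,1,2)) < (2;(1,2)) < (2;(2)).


Minimal non-faces — 9 found among 6 rays, 6 max cones:

  • {0,5}:  v_{0} + v_{5} = 0  →  sig = (2;())
  • {1,4}:  v_{1} + v_{4} = 0  →  sig = (2;())
  • {0,4}:  v_{0} + v_{4} = v_{3}  →  sig = (2;(1))
  • {1,2}:  v_{1} + v_{2} = v_{3}  →  sig = (2;(1))
  • {1,3}:  v_{1} + v_{3} = v_{0}  →  sig = (2;(1))
  • {3,4}:  v_{3} + v_{4} = v_{2}  →  sig = (2;(1))
  • {3,5}:  v_{3} + v_{5} = v_{4}  →  sig = (2;(1))
  • {0,2}:  v_{0} + v_{2} = 2·v_{3}  →  sig = (2;(2))
  • {2,5}:  v_{2} + v_{5} = 2·v_{4}  →  sig = (2;(2))

Sorted signature multiset PRS(X):
[(2;()), (2;()), (2;(1)), (2;(1)), (2;(1)), (2;(1)), (2;(1)), (2;(2)), (2;(2))]


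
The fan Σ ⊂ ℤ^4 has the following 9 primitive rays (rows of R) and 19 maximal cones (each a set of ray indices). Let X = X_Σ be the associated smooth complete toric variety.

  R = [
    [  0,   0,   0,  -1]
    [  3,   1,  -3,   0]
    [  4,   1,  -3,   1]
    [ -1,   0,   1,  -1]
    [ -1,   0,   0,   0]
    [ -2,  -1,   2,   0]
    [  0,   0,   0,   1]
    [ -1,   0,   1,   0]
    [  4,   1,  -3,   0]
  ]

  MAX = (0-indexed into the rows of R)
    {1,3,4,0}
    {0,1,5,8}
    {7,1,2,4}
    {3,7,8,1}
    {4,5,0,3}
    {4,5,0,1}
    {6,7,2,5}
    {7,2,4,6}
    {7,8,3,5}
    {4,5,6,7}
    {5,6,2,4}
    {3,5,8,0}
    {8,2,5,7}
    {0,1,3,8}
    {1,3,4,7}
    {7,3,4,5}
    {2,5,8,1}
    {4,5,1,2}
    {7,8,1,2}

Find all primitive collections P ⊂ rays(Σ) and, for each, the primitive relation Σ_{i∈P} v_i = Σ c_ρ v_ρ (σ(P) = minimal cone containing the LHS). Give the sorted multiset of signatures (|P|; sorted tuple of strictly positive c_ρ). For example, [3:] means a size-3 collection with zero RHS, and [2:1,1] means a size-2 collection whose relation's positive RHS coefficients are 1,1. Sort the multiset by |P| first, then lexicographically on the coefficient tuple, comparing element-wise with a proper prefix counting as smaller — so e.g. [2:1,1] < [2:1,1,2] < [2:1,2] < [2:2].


Primitive collections (11):

  P={0,6}:  v_{0} + v_{6} = 0  ⇒ sig = [2:]
  P={0,2}:  v_{0} + v_{2} = v_{8}  ⇒ sig = [2:1]
  P={0,7}:  v_{0} + v_{7} = v_{3}  ⇒ sig = [2:1]
  P={3,6}:  v_{3} + v_{6} = v_{7}  ⇒ sig = [2:1]
  P={4,8}:  v_{4} + v_{8} = v_{1}  ⇒ sig = [2:1]
  P={6,8}:  v_{6} + v_{8} = v_{2}  ⇒ sig = [2:1]
  P={1,6}:  v_{1} + v_{6} = v_{2} + v_{4}  ⇒ sig = [2:1,1]
  P={2,3}:  v_{2} + v_{3} = v_{7} + v_{8}  ⇒ sig = [2:1,1]
  P={1,5,7}:  v_{1} + v_{5} + v_{7} = 0  ⇒ sig = [3:]
  P={1,3,5}:  v_{1} + v_{3} + v_{5} = v_{0}  ⇒ sig = [3:1]
  P={2,4,5,7}:  v_{2} + v_{4} + v_{5} + v_{7} = v_{6}  ⇒ sig = [4:1]

so the primitive-relation signature multiset is
{ [2:],  [2:1] ×5,  [2:1,1] ×2,  [3:],  [3:1],  [4:1] }


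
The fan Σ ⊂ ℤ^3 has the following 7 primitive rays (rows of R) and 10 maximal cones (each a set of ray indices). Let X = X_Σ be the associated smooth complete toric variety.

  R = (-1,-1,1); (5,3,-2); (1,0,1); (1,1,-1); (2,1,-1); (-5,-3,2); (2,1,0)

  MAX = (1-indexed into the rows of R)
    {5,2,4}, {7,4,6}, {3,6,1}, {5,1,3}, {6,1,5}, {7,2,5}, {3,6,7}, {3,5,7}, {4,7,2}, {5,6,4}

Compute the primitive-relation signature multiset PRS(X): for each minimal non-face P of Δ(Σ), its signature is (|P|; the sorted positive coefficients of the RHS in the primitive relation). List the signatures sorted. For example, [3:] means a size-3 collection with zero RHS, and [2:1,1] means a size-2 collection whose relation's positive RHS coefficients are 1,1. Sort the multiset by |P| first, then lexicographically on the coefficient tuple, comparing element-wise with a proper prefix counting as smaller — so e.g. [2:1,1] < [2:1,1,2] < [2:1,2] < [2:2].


Δ(Σ) — 7 vertices, 9 min non-faces:

  {1,4}:  v_{1} + v_{4} = 0  →  sig = [2:]
  {2,6}:  v_{2} + v_{6} = 0  →  sig = [2:]
  {1,7}:  v_{1} + v_{7} = v_{3}  →  sig = [2:1]
  {3,4}:  v_{3} + v_{4} = v_{7}  →  sig = [2:1]
  {1,2}:  v_{1} + v_{2} = v_{5} + v_{7}  →  sig = [2:1,1]
  {2,3}:  v_{2} + v_{3} = v_{5} + 2·v_{7}  →  sig = [2:1,2]
  {4,5,7}:  v_{4} + v_{5} + v_{7} = v_{2}  →  sig = [3:1]
  {5,6,7}:  v_{5} + v_{6} + v_{7} = v_{1}  →  sig = [3:1]
  {3,5,6}:  v_{3} + v_{5} + v_{6} = 2·v_{1}  →  sig = [3:2]

Signatures (|P|; sorted positive RHS coefficients), sorted:
    [2:]
    [2:]
    [2:1]
    [2:1]
    [2:1,1]
    [2:1,2]
    [3:1]
    [3:1]
    [3:2]


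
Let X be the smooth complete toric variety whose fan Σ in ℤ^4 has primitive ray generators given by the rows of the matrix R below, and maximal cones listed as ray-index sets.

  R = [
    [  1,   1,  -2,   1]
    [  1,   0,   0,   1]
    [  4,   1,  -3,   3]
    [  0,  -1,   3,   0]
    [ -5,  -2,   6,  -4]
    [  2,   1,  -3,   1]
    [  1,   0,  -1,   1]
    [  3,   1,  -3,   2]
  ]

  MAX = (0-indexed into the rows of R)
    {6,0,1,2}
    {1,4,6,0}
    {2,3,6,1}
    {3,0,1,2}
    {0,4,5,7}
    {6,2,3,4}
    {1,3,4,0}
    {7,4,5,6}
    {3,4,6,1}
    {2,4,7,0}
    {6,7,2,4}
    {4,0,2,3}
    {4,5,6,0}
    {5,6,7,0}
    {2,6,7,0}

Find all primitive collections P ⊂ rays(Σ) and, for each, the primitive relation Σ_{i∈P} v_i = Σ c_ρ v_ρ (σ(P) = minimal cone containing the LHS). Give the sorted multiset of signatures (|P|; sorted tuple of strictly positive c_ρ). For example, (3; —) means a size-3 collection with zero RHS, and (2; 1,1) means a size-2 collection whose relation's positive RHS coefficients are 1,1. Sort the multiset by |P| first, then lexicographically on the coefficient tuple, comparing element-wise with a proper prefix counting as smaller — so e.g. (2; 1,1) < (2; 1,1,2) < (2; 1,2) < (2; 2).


9 minimal non-faces of Δ(Σ) (on 8 rays):

  {1,5}:  v_{1} + v_{5} = v_{7} — sig = (2; 1)
  {1,7}:  v_{1} + v_{7} = v_{2} — sig = (2; 1)
  {3,5}:  v_{3} + v_{5} = v_{2} + v_{4} + v_{7} — sig = (2; 1,1,1)
  {3,7}:  v_{3} + v_{7} = 2·v_{2} + v_{4} — sig = (2; 1,2)
  {2,5}:  v_{2} + v_{5} = 2·v_{7} — sig = (2; 2)
  {1,2,4}:  v_{1} + v_{2} + v_{4} = v_{3} — sig = (3; 1)
  {0,3,6}:  v_{0} + v_{3} + v_{6} = 2·v_{1} — sig = (3; 2)
  {0,4,6,7}:  v_{0} + v_{4} + v_{6} + v_{7} = 0 — sig = (4; —)
  {0,2,4,6}:  v_{0} + v_{2} + v_{4} + v_{6} = v_{1} — sig = (4; 1)

Signatures (|P|; sorted positive RHS coefficients), sorted:
    (2; 1)
    (2; 1)
    (2; 1,1,1)
    (2; 1,2)
    (2; 2)
    (3; 1)
    (3; 2)
    (4; —)
    (4; 1)


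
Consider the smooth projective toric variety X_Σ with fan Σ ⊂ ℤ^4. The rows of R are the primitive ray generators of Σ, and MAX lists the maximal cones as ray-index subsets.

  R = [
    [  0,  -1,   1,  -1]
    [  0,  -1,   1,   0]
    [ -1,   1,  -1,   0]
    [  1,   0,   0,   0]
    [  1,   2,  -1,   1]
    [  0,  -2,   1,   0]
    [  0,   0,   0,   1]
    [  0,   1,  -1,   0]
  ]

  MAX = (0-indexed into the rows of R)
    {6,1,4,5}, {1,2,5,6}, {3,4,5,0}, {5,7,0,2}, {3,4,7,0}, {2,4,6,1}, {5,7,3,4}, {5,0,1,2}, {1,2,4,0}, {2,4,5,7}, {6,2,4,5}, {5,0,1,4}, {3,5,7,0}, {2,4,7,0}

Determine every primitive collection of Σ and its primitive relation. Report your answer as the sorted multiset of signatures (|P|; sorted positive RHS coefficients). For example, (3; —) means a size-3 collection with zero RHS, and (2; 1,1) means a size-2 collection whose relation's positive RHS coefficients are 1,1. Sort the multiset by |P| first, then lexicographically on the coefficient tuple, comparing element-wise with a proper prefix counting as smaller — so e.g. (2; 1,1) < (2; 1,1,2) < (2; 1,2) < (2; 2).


9 minimal non-faces of Δ(Σ) (on 8 rays):

  P={1,7}:  v_{1} + v_{7} = 0  so sig = (2; —)
  P={0,6}:  v_{0} + v_{6} = v_{1}  so sig = (2; 1)
  P={2,3}:  v_{2} + v_{3} = v_{7}  so sig = (2; 1)
  P={3,6}:  v_{3} + v_{6} = v_{4} + v_{5}  so sig = (2; 1,1)
  P={1,3}:  v_{1} + v_{3} = v_{0} + v_{4} + v_{5}  so sig = (2; 1,1,1)
  P={6,7}:  v_{6} + v_{7} = v_{2} + v_{4} + v_{5}  so sig = (2; 1,1,1)
  P={0,2,4,5}:  v_{0} + v_{2} + v_{4} + v_{5} = 0  so sig = (4; —)
  P={0,4,5,7}:  v_{0} + v_{4} + v_{5} + v_{7} = v_{3}  so sig = (4; 1)
  P={1,2,4,5}:  v_{1} + v_{2} + v_{4} + v_{5} = v_{6}  so sig = (4; 1)

Hence PRS(X_Σ) =
    (2; —)
    (2; 1)
    (2; 1)
    (2; 1,1)
    (2; 1,1,1)
    (2; 1,1,1)
    (4; —)
    (4; 1)
    (4; 1)


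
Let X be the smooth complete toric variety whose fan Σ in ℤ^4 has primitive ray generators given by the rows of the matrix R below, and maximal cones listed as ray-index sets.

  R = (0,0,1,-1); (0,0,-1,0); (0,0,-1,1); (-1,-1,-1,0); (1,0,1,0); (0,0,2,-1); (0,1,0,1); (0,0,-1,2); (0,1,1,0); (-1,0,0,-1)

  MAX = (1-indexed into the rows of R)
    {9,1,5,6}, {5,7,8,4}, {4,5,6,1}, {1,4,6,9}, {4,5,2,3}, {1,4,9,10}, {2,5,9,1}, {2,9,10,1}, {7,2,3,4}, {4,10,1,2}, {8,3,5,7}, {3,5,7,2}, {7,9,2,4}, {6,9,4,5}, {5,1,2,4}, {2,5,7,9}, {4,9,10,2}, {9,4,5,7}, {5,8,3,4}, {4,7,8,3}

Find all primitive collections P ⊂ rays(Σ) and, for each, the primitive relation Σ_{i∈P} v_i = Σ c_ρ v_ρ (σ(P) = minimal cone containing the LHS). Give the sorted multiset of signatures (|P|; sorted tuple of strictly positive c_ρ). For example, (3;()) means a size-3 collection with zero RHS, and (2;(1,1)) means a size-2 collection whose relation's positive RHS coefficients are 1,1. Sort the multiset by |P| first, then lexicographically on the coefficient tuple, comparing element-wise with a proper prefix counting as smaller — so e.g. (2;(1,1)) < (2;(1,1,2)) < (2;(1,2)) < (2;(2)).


20 collections generate NE(X_Σ); each relation:

  P = {1,3}:  v_{1} + v_{3} = 0 — sig = (2;())
  P = {1,7}:  v_{1} + v_{7} = v_{9} — sig = (2;(1))
  P = {2,6}:  v_{2} + v_{6} = v_{1} — sig = (2;(1))
  P = {3,9}:  v_{3} + v_{9} = v_{7} — sig = (2;(1))
  P = {5,10}:  v_{5} + v_{10} = v_{1} — sig = (2;(1))
  P = {8,10}:  v_{8} + v_{10} = v_{4} + v_{7} — sig = (2;(1,1))
  P = {1,8}:  v_{1} + v_{8} = v_{4} + v_{5} + v_{7} — sig = (2;(1,1,1))
  P = {3,6}:  v_{3} + v_{6} = v_{4} + v_{5} + v_{9} — sig = (2;(1,1,1))
  P = {3,10}:  v_{3} + v_{10} = v_{2} + v_{4} + v_{9} — sig = (2;(1,1,1))
  P = {6,7}:  v_{6} + v_{7} = v_{4} + v_{5} + 2·v_{9} — sig = (2;(1,1,2))
  P = {6,10}:  v_{6} + v_{10} = 2·v_{1} + v_{4} + v_{9} — sig = (2;(1,1,2))
  P = {7,10}:  v_{7} + v_{10} = v_{2} + v_{4} + 2·v_{9} — sig = (2;(1,1,2))
  P = {8,9}:  v_{8} + v_{9} = v_{4} + v_{5} + 2·v_{7} — sig = (2;(1,1,2))
  P = {6,8}:  v_{6} + v_{8} = 2·v_{4} + 2·v_{5} + v_{7} + v_{9} — sig = (2;(1,1,2,2))
  P = {2,8}:  v_{2} + v_{8} = 2·v_{3} — sig = (2;(2))
  P = {2,4,5,9}:  v_{2} + v_{4} + v_{5} + v_{9} = 0 — sig = (4;())
  P = {1,2,4,9}:  v_{1} + v_{2} + v_{4} + v_{9} = v_{10} — sig = (4;(1))
  P = {1,4,5,9}:  v_{1} + v_{4} + v_{5} + v_{9} = v_{6} — sig = (4;(1))
  P = {2,4,5,7}:  v_{2} + v_{4} + v_{5} + v_{7} = v_{3} — sig = (4;(1))
  P = {3,4,5,7}:  v_{3} + v_{4} + v_{5} + v_{7} = v_{8} — sig = (4;(1))

Signatures (|P|; sorted positive RHS coefficients), sorted:
    (2;())
    (2;(1))
    (2;(1))
    (2;(1))
    (2;(1))
    (2;(1,1))
    (2;(1,1,1))
    (2;(1,1,1))
    (2;(1,1,1))
    (2;(1,1,2))
    (2;(1,1,2))
    (2;(1,1,2))
    (2;(1,1,2))
    (2;(1,1,2,2))
    (2;(2))
    (4;())
    (4;(1))
    (4;(1))
    (4;(1))
    (4;(1))


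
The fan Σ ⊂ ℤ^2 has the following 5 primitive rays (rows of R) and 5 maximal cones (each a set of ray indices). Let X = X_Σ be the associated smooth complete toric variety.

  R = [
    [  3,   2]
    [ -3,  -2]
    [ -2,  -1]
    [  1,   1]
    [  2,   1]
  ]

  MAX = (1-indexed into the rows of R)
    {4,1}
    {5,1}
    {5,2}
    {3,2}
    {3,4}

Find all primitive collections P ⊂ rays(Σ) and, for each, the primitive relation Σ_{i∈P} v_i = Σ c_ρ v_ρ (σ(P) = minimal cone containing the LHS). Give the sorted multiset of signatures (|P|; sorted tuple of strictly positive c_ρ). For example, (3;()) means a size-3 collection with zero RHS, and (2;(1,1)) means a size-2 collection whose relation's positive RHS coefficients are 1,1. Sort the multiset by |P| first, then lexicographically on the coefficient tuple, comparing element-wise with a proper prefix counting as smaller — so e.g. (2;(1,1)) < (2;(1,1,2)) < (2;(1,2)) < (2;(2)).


|primitive collections| = 5. Relations:

  P={1,2}:  v_{1} + v_{2} = 0 ; sig = (2;())
  P={3,5}:  v_{3} + v_{5} = 0 ; sig = (2;())
  P={1,3}:  v_{1} + v_{3} = v_{4} ; sig = (2;(1))
  P={2,4}:  v_{2} + v_{4} = v_{3} ; sig = (2;(1))
  P={4,5}:  v_{4} + v_{5} = v_{1} ; sig = (2;(1))

Sorted signature multiset PRS(X):
{ (2;()) ×2,  (2;(1)) ×3 }


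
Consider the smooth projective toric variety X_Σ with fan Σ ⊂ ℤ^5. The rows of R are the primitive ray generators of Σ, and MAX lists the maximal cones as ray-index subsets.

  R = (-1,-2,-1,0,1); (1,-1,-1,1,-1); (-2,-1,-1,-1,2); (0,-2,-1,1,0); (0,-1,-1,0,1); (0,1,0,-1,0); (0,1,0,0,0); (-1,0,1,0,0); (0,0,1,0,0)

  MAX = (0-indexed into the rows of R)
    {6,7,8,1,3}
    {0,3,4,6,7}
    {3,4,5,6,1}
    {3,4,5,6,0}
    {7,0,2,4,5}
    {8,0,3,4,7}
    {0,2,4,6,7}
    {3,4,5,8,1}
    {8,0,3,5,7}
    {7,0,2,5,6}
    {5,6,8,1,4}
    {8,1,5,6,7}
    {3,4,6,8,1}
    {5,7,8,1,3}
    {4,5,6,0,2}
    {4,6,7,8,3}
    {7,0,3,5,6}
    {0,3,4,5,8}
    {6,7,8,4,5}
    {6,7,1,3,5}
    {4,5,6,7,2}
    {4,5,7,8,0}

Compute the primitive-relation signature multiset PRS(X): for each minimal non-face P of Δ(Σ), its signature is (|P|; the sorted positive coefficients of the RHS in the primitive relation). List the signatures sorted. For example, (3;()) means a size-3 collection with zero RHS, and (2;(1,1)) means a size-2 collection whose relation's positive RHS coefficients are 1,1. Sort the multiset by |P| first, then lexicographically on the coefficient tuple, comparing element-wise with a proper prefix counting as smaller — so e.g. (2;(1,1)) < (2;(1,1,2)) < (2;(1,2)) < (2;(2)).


Minimal non-faces — 9 found among 9 rays, 22 max cones:

  P = {1,2}:  v_{1} + v_{2} = v_{0} + v_{3} + v_{5} + v_{6} — sig = (2;(1,1,1,1))
  P = {0,1}:  v_{0} + v_{1} = 2·v_{3} + v_{5} — sig = (2;(1,2))
  P = {2,3}:  v_{2} + v_{3} = 2·v_{0} + v_{6} — sig = (2;(1,2))
  P = {2,8}:  v_{2} + v_{8} = 2·v_{4} + v_{5} + 2·v_{7} — sig = (2;(1,2,2))
  P = {1,4,7}:  v_{1} + v_{4} + v_{7} = v_{3} — sig = (3;(1))
  P = {0,6,8}:  v_{0} + v_{6} + v_{8} = v_{4} + v_{7} — sig = (3;(1,1))
  P = {3,5,6,8}:  v_{3} + v_{5} + v_{6} + v_{8} = 0 — sig = (4;())
  P = {3,4,5,7}:  v_{3} + v_{4} + v_{5} + v_{7} = v_{0} — sig = (4;(1))
  P = {0,4,5,6,7}:  v_{0} + v_{4} + v_{5} + v_{6} + v_{7} = v_{2} — sig = (5;(1))

so the primitive-relation signature multiset is
{ (2;(1,1,1,1)),  (2;(1,2)) ×2,  (2;(1,2,2)),  (3;(1)),  (3;(1,1)),  (4;()),  (4;(1)),  (5;(1)) }


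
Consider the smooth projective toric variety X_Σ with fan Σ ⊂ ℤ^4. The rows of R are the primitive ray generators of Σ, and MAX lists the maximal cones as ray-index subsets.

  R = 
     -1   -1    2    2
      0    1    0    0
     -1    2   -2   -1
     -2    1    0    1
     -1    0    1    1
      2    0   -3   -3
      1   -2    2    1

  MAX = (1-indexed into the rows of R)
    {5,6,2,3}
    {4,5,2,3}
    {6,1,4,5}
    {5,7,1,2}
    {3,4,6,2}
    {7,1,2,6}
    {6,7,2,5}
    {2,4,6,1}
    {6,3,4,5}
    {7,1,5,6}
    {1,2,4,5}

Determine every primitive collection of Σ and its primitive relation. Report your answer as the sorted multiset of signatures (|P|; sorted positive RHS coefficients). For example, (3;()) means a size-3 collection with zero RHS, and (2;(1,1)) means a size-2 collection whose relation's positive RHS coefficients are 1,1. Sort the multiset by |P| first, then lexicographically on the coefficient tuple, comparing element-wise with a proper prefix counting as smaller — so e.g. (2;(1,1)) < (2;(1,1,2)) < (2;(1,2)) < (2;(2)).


5 collections generate NE(X_Σ); each relation:

  {3,7}:  v_{3} + v_{7} = 0 ; sig = (2;())
  {1,3}:  v_{1} + v_{3} = v_{4} ; sig = (2;(1))
  {4,7}:  v_{4} + v_{7} = v_{1} ; sig = (2;(1))
  {1,2,5,6}:  v_{1} + v_{2} + v_{5} + v_{6} = 0 ; sig = (4;())
  {2,4,5,6}:  v_{2} + v_{4} + v_{5} + v_{6} = v_{3} ; sig = (4;(1))

Sorted signature multiset PRS(X):
{ (2;()),  (2;(1)) ×2,  (4;()),  (4;(1)) }


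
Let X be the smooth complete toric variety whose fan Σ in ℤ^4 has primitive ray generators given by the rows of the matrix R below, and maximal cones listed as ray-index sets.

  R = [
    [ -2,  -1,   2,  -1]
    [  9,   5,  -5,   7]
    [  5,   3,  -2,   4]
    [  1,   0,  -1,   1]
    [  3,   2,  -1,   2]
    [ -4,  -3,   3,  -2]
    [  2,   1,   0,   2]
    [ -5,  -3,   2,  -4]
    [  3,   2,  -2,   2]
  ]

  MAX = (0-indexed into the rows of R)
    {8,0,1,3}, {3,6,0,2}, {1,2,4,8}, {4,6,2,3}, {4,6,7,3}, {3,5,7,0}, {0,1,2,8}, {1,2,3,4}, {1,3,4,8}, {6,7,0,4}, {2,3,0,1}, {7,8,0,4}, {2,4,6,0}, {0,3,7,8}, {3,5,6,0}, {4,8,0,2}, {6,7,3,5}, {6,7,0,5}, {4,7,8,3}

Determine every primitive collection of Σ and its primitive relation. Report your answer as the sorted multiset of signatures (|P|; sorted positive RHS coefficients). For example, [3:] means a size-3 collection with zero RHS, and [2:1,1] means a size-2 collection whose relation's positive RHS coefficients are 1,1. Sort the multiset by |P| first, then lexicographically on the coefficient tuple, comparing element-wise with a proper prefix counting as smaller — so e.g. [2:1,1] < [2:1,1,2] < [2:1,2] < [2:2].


Minimal non-faces — 12 found among 9 rays, 19 max cones:

  P={2,7}:  v_{2} + v_{7} = 0  →  sig = [2:]
  P={6,8}:  v_{6} + v_{8} = v_{2}  →  sig = [2:1]
  P={1,7}:  v_{1} + v_{7} = v_{3} + v_{8}  →  sig = [2:1,1]
  P={5,8}:  v_{5} + v_{8} = v_{0} + v_{3}  →  sig = [2:1,1]
  P={2,5}:  v_{2} + v_{5} = v_{0} + v_{3} + v_{6}  →  sig = [2:1,1,1]
  P={1,5}:  v_{1} + v_{5} = v_{0} + v_{2} + 2·v_{3}  →  sig = [2:1,1,2]
  P={1,6}:  v_{1} + v_{6} = 2·v_{2} + v_{3}  →  sig = [2:1,2]
  P={4,5}:  v_{4} + v_{5} = 2·v_{6} + v_{7}  →  sig = [2:1,2]
  P={0,3,4}:  v_{0} + v_{3} + v_{4} = v_{6}  →  sig = [3:1]
  P={2,3,8}:  v_{2} + v_{3} + v_{8} = v_{1}  →  sig = [3:1]
  P={0,1,4}:  v_{0} + v_{1} + v_{4} = 2·v_{2}  →  sig = [3:2]
  P={0,3,6,7}:  v_{0} + v_{3} + v_{6} + v_{7} = v_{5}  →  sig = [4:1]

so the primitive-relation signature multiset is
{ [2:],  [2:1],  [2:1,1] ×2,  [2:1,1,1],  [2:1,1,2],  [2:1,2] ×2,  [3:1] ×2,  [3:2],  [4:1] }


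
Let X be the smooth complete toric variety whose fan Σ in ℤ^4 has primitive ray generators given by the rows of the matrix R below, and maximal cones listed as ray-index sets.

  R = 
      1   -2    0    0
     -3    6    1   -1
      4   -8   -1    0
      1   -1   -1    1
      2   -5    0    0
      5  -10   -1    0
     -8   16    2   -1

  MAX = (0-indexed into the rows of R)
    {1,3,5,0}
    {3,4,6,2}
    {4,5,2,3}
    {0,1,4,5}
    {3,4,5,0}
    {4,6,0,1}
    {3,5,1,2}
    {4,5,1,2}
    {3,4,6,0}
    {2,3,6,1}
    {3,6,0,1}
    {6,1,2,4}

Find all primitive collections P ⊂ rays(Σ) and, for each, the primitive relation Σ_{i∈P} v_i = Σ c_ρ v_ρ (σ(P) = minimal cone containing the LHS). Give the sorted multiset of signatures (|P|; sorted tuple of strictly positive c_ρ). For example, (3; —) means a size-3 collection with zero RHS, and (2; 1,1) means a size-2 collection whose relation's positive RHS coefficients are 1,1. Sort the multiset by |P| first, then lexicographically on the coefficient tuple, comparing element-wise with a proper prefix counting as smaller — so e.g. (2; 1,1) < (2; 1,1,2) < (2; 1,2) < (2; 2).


Primitive collections (3):

  • {0,2}:  v_{0} + v_{2} = v_{5}  ⇒ sig = (2; 1)
  • {5,6}:  v_{5} + v_{6} = v_{1}  ⇒ sig = (2; 1)
  • {1,3,4}:  v_{1} + v_{3} + v_{4} = 0  ⇒ sig = (3; —)

Hence PRS(X_Σ) =
    |P|=2: 2 collections, coeffs (1), (1)
    |P|=3: 1 collection, coeffs ()


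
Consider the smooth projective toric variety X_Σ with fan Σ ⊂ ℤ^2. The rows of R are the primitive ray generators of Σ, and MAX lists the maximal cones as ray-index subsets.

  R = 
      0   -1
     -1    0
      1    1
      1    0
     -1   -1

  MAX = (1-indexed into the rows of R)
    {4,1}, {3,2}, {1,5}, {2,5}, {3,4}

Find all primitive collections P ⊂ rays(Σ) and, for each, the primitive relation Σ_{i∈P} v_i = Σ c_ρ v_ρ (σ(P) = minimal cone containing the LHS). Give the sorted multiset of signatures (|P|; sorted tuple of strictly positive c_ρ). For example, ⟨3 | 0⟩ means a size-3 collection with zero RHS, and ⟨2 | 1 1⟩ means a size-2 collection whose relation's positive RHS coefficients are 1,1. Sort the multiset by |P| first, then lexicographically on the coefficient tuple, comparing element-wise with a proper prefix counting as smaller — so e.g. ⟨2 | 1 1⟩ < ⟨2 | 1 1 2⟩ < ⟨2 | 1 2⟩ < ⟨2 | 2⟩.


5 minimal non-faces of Δ(Σ) (on 5 rays):

  P={2,4}:  v_{2} + v_{4} = 0  so sig = ⟨2 | 0⟩
  P={3,5}:  v_{3} + v_{5} = 0  so sig = ⟨2 | 0⟩
  P={1,2}:  v_{1} + v_{2} = v_{5}  so sig = ⟨2 | 1⟩
  P={1,3}:  v_{1} + v_{3} = v_{4}  so sig = ⟨2 | 1⟩
  P={4,5}:  v_{4} + v_{5} = v_{1}  so sig = ⟨2 | 1⟩

Hence PRS(X_Σ) =
    ⟨2 | 0⟩
    ⟨2 | 0⟩
    ⟨2 | 1⟩
    ⟨2 | 1⟩
    ⟨2 | 1⟩
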